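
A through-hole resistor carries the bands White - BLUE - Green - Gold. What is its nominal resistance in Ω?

9600000 Ω

White → 9 (first significant figure)
Blue → 6 (second significant figure)
Green → ×10^5 multiplier
96 × 100000 = 9600000 Ω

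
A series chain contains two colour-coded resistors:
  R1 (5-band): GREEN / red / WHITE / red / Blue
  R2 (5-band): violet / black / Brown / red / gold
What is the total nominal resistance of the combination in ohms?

123000 Ω

R1: green, red, white → 529; red ×10^2 → 52900 Ω.
R2: violet, black, brown → 701; red ×10^2 → 70100 Ω.
Series: 52900 + 70100 = 123000 Ω.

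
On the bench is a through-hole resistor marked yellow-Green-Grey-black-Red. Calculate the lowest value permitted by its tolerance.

Yellow → 4 (first significant figure)
Green → 5 (second significant figure)
Grey → 8 (third significant figure)
Black → ×1 multiplier
Red → ±2% tolerance
458 × 1 = 458 Ω
Lowest = 458 × (1 − 2/100) = 448.84 Ω.

448.84 Ω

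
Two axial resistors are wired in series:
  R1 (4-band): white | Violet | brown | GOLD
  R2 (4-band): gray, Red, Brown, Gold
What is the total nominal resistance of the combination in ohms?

1790 Ω

R1: white, violet → 97; brown ×10 → 970 Ω.
R2: grey, red → 82; brown ×10 → 820 Ω.
Series: 970 + 820 = 1790 Ω.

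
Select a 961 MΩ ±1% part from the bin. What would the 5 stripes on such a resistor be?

961000000 Ω = 961 × 10^6.
9 → white
6 → blue
1 → brown
Multiplier 10^6 → blue.
±1% tolerance → brown.

white, blue, brown, blue, brown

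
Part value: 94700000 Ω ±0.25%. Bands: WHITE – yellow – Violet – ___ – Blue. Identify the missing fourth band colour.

94700000 Ω = 947 × 10^5.
The fourth band is the multiplier, 10^5, which is green.

green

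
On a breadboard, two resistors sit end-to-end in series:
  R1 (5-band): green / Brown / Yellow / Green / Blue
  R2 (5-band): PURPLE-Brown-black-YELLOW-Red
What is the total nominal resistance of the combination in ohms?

58500000 Ω

R1: green, brown, yellow → 514; green ×10^5 → 51400000 Ω.
R2: violet, brown, black → 710; yellow ×10^4 → 7100000 Ω.
Series: 51400000 + 7100000 = 58500000 Ω.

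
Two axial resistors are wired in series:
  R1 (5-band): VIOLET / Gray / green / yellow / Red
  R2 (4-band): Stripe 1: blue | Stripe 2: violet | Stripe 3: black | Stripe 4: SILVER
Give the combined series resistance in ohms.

7850067 Ω

R1: violet, grey, green → 785; yellow ×10^4 → 7850000 Ω.
R2: blue, violet → 67; black ×1 → 67 Ω.
Series: 7850000 + 67 = 7850067 Ω.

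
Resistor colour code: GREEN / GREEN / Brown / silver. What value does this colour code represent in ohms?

550 Ω

Green → 5 (first significant figure)
Green → 5 (second significant figure)
Brown → ×10 multiplier
55 × 10 = 550 Ω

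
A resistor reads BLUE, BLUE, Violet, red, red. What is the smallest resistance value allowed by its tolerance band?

Blue → 6 (first significant figure)
Blue → 6 (second significant figure)
Violet → 7 (third significant figure)
Red → ×10^2 multiplier
Red → ±2% tolerance
667 × 100 = 66700 Ω
Smallest = 66700 × (1 − 2/100) = 65366 Ω.

65366 Ω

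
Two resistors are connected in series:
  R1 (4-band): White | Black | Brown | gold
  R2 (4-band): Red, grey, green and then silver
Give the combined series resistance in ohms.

R1: white, black → 90; brown ×10 → 900 Ω.
R2: red, grey → 28; green ×10^5 → 2800000 Ω.
Series: 900 + 2800000 = 2800900 Ω.

2800900 Ω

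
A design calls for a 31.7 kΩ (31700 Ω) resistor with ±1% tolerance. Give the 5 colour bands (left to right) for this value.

31700 Ω = 317 × 10^2.
3 → orange
1 → brown
7 → violet
Multiplier 10^2 → red.
±1% tolerance → brown.

orange, brown, violet, red, brown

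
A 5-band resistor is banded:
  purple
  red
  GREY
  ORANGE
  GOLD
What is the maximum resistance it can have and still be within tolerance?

Violet → 7 (first significant figure)
Red → 2 (second significant figure)
Grey → 8 (third significant figure)
Orange → ×10^3 multiplier
Gold → ±5% tolerance
728 × 1000 = 728000 Ω
Maximum = 728000 × (1 + 5/100) = 764400 Ω.

764400 Ω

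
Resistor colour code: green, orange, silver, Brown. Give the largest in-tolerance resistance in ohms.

0.5353 Ω

Green → 5 (first significant figure)
Orange → 3 (second significant figure)
Silver → ×0.01 multiplier
Brown → ±1% tolerance
53 × 0.01 = 0.53 Ω
Largest = 0.53 × (1 + 1/100) = 0.5353 Ω.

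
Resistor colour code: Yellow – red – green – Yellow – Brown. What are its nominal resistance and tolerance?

4250000 Ω ±1%

Yellow → 4 (first significant figure)
Red → 2 (second significant figure)
Green → 5 (third significant figure)
Yellow → ×10^4 multiplier
Brown → ±1% tolerance
425 × 10000 = 4250000 Ω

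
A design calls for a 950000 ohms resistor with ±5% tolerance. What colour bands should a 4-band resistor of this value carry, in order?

white, green, yellow, gold

950000 Ω = 95 × 10^4.
9 → white
5 → green
Multiplier 10^4 → yellow.
±5% tolerance → gold.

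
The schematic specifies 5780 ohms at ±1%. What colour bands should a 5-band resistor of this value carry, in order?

5780 Ω = 578 × 10^1.
5 → green
7 → violet
8 → grey
Multiplier 10^1 → brown.
±1% tolerance → brown.

green, violet, grey, brown, brown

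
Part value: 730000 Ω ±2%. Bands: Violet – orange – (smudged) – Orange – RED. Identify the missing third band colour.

black

730000 Ω = 730 × 10^3.
The third band gives digit 0 of the significand, and 0 is black.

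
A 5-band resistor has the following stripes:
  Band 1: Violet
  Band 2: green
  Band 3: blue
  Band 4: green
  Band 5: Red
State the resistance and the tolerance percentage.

75600000 Ω ±2%

Violet → 7 (first significant figure)
Green → 5 (second significant figure)
Blue → 6 (third significant figure)
Green → ×10^5 multiplier
Red → ±2% tolerance
756 × 100000 = 75600000 Ω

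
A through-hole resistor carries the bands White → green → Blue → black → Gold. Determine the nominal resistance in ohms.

White → 9 (first significant figure)
Green → 5 (second significant figure)
Blue → 6 (third significant figure)
Black → ×1 multiplier
956 × 1 = 956 Ω

956 Ω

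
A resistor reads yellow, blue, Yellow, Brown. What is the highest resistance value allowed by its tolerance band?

Yellow → 4 (first significant figure)
Blue → 6 (second significant figure)
Yellow → ×10^4 multiplier
Brown → ±1% tolerance
46 × 10000 = 460000 Ω
Highest = 460000 × (1 + 1/100) = 464600 Ω.

464600 Ω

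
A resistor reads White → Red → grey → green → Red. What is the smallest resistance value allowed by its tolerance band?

White → 9 (first significant figure)
Red → 2 (second significant figure)
Grey → 8 (third significant figure)
Green → ×10^5 multiplier
Red → ±2% tolerance
928 × 100000 = 92800000 Ω
Smallest = 92800000 × (1 − 2/100) = 90944000 Ω.

90944000 Ω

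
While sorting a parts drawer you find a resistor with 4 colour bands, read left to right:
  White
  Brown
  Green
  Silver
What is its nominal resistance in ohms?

White → 9 (first significant figure)
Brown → 1 (second significant figure)
Green → ×10^5 multiplier
91 × 100000 = 9100000 Ω

9100000 Ω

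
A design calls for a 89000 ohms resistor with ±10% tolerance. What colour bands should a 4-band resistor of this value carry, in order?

89000 Ω = 89 × 10^3.
8 → grey
9 → white
Multiplier 10^3 → orange.
±10% tolerance → silver.

grey, white, orange, silver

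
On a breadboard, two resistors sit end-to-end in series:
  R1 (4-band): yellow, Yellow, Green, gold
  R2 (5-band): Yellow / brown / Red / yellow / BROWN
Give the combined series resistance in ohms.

8520000 Ω

R1: yellow, yellow → 44; green ×10^5 → 4400000 Ω.
R2: yellow, brown, red → 412; yellow ×10^4 → 4120000 Ω.
Series: 4400000 + 4120000 = 8520000 Ω.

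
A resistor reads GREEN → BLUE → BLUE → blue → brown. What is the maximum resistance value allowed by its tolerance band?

Green → 5 (first significant figure)
Blue → 6 (second significant figure)
Blue → 6 (third significant figure)
Blue → ×10^6 multiplier
Brown → ±1% tolerance
566 × 1000000 = 566000000 Ω
Maximum = 566000000 × (1 + 1/100) = 571660000 Ω.

571660000 Ω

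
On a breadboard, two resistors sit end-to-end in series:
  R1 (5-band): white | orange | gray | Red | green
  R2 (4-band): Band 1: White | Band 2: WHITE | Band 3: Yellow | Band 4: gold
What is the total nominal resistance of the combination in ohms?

1083800 Ω

R1: white, orange, grey → 938; red ×10^2 → 93800 Ω.
R2: white, white → 99; yellow ×10^4 → 990000 Ω.
Series: 93800 + 990000 = 1083800 Ω.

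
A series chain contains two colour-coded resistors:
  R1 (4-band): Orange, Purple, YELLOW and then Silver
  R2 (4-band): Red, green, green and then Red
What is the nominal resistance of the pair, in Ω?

R1: orange, violet → 37; yellow ×10^4 → 370000 Ω.
R2: red, green → 25; green ×10^5 → 2500000 Ω.
Series: 370000 + 2500000 = 2870000 Ω.

2870000 Ω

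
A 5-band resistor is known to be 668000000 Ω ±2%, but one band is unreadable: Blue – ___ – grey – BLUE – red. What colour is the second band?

668000000 Ω = 668 × 10^6.
The second band gives digit 6 of the significand, and 6 is blue.

blue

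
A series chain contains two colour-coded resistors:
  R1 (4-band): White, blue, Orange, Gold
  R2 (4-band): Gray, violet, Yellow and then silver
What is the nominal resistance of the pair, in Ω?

966000 Ω

R1: white, blue → 96; orange ×10^3 → 96000 Ω.
R2: grey, violet → 87; yellow ×10^4 → 870000 Ω.
Series: 96000 + 870000 = 966000 Ω.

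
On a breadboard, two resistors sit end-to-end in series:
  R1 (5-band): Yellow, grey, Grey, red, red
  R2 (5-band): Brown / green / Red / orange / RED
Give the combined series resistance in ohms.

R1: yellow, grey, grey → 488; red ×10^2 → 48800 Ω.
R2: brown, green, red → 152; orange ×10^3 → 152000 Ω.
Series: 48800 + 152000 = 200800 Ω.

200800 Ω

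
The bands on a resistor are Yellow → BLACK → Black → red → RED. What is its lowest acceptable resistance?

Yellow → 4 (first significant figure)
Black → 0 (second significant figure)
Black → 0 (third significant figure)
Red → ×10^2 multiplier
Red → ±2% tolerance
400 × 100 = 40000 Ω
Lowest = 40000 × (1 − 2/100) = 39200 Ω.

39200 Ω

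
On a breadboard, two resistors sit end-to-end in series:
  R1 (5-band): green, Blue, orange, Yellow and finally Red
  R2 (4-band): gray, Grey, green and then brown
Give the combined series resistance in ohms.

14430000 Ω

R1: green, blue, orange → 563; yellow ×10^4 → 5630000 Ω.
R2: grey, grey → 88; green ×10^5 → 8800000 Ω.
Series: 5630000 + 8800000 = 14430000 Ω.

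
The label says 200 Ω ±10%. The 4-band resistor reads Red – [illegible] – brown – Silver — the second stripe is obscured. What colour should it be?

200 Ω = 20 × 10^1.
The second band gives digit 0 of the significand, and 0 is black.

black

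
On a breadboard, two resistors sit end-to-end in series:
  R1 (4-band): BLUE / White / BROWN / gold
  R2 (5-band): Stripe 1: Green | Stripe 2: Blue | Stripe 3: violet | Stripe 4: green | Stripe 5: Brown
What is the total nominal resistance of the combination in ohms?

R1: blue, white → 69; brown ×10 → 690 Ω.
R2: green, blue, violet → 567; green ×10^5 → 56700000 Ω.
Series: 690 + 56700000 = 56700690 Ω.

56700690 Ω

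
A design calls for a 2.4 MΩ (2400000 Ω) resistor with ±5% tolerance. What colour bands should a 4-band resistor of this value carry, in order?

2400000 Ω = 24 × 10^5.
2 → red
4 → yellow
Multiplier 10^5 → green.
±5% tolerance → gold.

red, yellow, green, gold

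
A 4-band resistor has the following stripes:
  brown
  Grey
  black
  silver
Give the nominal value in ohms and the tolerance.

18 Ω ±10%

Brown → 1 (first significant figure)
Grey → 8 (second significant figure)
Black → ×1 multiplier
Silver → ±10% tolerance
18 × 1 = 18 Ω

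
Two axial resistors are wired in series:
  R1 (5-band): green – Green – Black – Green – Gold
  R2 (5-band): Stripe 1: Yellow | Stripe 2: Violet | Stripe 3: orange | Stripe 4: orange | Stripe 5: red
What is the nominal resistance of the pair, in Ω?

R1: green, green, black → 550; green ×10^5 → 55000000 Ω.
R2: yellow, violet, orange → 473; orange ×10^3 → 473000 Ω.
Series: 55000000 + 473000 = 55473000 Ω.

55473000 Ω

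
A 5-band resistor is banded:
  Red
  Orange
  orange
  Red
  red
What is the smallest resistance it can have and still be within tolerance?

Red → 2 (first significant figure)
Orange → 3 (second significant figure)
Orange → 3 (third significant figure)
Red → ×10^2 multiplier
Red → ±2% tolerance
233 × 100 = 23300 Ω
Smallest = 23300 × (1 − 2/100) = 22834 Ω.

22834 Ω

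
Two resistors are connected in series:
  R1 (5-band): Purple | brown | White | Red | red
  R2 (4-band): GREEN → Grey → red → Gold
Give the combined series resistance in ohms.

R1: violet, brown, white → 719; red ×10^2 → 71900 Ω.
R2: green, grey → 58; red ×10^2 → 5800 Ω.
Series: 71900 + 5800 = 77700 Ω.

77700 Ω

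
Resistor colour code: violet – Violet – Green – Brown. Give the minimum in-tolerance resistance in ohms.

Violet → 7 (first significant figure)
Violet → 7 (second significant figure)
Green → ×10^5 multiplier
Brown → ±1% tolerance
77 × 100000 = 7700000 Ω
Minimum = 7700000 × (1 − 1/100) = 7623000 Ω.

7623000 Ω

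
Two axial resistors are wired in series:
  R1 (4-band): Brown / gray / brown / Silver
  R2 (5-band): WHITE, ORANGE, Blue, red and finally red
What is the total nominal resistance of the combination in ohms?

93780 Ω

R1: brown, grey → 18; brown ×10 → 180 Ω.
R2: white, orange, blue → 936; red ×10^2 → 93600 Ω.
Series: 180 + 93600 = 93780 Ω.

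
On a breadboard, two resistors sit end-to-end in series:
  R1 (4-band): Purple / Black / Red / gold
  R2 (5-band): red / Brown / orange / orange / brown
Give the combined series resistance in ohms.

220000 Ω

R1: violet, black → 70; red ×10^2 → 7000 Ω.
R2: red, brown, orange → 213; orange ×10^3 → 213000 Ω.
Series: 7000 + 213000 = 220000 Ω.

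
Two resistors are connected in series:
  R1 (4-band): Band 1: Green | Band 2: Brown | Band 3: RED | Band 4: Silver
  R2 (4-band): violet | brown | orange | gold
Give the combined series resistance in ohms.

76100 Ω

R1: green, brown → 51; red ×10^2 → 5100 Ω.
R2: violet, brown → 71; orange ×10^3 → 71000 Ω.
Series: 5100 + 71000 = 76100 Ω.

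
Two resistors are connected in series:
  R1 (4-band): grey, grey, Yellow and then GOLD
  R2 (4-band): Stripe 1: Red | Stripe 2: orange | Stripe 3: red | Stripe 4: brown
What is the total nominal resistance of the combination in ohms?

R1: grey, grey → 88; yellow ×10^4 → 880000 Ω.
R2: red, orange → 23; red ×10^2 → 2300 Ω.
Series: 880000 + 2300 = 882300 Ω.

882300 Ω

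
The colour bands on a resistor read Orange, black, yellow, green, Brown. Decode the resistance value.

Orange → 3 (first significant figure)
Black → 0 (second significant figure)
Yellow → 4 (third significant figure)
Green → ×10^5 multiplier
304 × 100000 = 30400000 Ω

30400000 Ω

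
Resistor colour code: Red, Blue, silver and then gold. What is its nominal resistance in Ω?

0.26 Ω

Red → 2 (first significant figure)
Blue → 6 (second significant figure)
Silver → ×0.01 multiplier
26 × 0.01 = 0.26 Ω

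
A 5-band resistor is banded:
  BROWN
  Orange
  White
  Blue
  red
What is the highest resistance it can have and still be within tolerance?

141780000 Ω

Brown → 1 (first significant figure)
Orange → 3 (second significant figure)
White → 9 (third significant figure)
Blue → ×10^6 multiplier
Red → ±2% tolerance
139 × 1000000 = 139000000 Ω
Highest = 139000000 × (1 + 2/100) = 141780000 Ω.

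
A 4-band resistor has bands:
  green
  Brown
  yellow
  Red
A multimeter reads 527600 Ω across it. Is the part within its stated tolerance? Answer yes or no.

no

Green → 5 (first significant figure)
Brown → 1 (second significant figure)
Yellow → ×10^4 multiplier
Red → ±2% tolerance
51 × 10000 = 510000 Ω
Allowed range: 499800 Ω to 520200 Ω.
527600 Ω lies outside that range.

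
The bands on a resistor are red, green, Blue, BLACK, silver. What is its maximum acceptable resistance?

Red → 2 (first significant figure)
Green → 5 (second significant figure)
Blue → 6 (third significant figure)
Black → ×1 multiplier
Silver → ±10% tolerance
256 × 1 = 256 Ω
Maximum = 256 × (1 + 10/100) = 281.6 Ω.

281.6 Ω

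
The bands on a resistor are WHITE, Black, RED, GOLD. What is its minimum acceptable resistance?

White → 9 (first significant figure)
Black → 0 (second significant figure)
Red → ×10^2 multiplier
Gold → ±5% tolerance
90 × 100 = 9000 Ω
Minimum = 9000 × (1 − 5/100) = 8550 Ω.

8550 Ω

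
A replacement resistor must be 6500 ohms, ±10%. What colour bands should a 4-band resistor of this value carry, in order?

blue, green, red, silver

6500 Ω = 65 × 10^2.
6 → blue
5 → green
Multiplier 10^2 → red.
±10% tolerance → silver.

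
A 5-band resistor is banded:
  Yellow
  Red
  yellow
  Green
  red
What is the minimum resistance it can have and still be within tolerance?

Yellow → 4 (first significant figure)
Red → 2 (second significant figure)
Yellow → 4 (third significant figure)
Green → ×10^5 multiplier
Red → ±2% tolerance
424 × 100000 = 42400000 Ω
Minimum = 42400000 × (1 − 2/100) = 41552000 Ω.

41552000 Ω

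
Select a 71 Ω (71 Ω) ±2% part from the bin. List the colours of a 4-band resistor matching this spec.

violet, brown, black, red

71 Ω = 71 × 10^0.
7 → violet
1 → brown
Multiplier 10^0 → black.
±2% tolerance → red.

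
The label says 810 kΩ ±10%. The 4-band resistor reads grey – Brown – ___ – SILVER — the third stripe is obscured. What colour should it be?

yellow

810000 Ω = 81 × 10^4.
The third band is the multiplier, 10^4, which is yellow.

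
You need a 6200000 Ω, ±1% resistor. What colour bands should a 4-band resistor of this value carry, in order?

6200000 Ω = 62 × 10^5.
6 → blue
2 → red
Multiplier 10^5 → green.
±1% tolerance → brown.

blue, red, green, brown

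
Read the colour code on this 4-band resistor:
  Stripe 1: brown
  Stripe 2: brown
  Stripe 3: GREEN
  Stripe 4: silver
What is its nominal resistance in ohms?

Brown → 1 (first significant figure)
Brown → 1 (second significant figure)
Green → ×10^5 multiplier
11 × 100000 = 1100000 Ω

1100000 Ω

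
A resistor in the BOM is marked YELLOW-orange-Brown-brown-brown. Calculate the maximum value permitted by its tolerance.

4353.1 Ω

Yellow → 4 (first significant figure)
Orange → 3 (second significant figure)
Brown → 1 (third significant figure)
Brown → ×10 multiplier
Brown → ±1% tolerance
431 × 10 = 4310 Ω
Maximum = 4310 × (1 + 1/100) = 4353.1 Ω.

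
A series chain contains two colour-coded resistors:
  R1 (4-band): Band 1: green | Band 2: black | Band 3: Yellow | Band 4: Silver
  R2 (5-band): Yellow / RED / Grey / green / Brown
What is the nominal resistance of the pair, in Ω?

43300000 Ω

R1: green, black → 50; yellow ×10^4 → 500000 Ω.
R2: yellow, red, grey → 428; green ×10^5 → 42800000 Ω.
Series: 500000 + 42800000 = 43300000 Ω.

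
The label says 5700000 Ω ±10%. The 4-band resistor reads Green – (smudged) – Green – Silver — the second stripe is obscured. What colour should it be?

violet

5700000 Ω = 57 × 10^5.
The second band gives digit 7 of the significand, and 7 is violet.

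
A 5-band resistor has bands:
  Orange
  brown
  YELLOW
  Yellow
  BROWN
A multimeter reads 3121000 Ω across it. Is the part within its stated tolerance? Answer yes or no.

Orange → 3 (first significant figure)
Brown → 1 (second significant figure)
Yellow → 4 (third significant figure)
Yellow → ×10^4 multiplier
Brown → ±1% tolerance
314 × 10000 = 3140000 Ω
Allowed range: 3108600 Ω to 3171400 Ω.
3121000 Ω lies inside that range.

yes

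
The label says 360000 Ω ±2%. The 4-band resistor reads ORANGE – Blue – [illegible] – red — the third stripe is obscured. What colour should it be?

360000 Ω = 36 × 10^4.
The third band is the multiplier, 10^4, which is yellow.

yellow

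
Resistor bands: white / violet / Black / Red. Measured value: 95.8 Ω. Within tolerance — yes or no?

yes

White → 9 (first significant figure)
Violet → 7 (second significant figure)
Black → ×1 multiplier
Red → ±2% tolerance
97 × 1 = 97 Ω
Allowed range: 95.06 Ω to 98.94 Ω.
95.8 Ω lies inside that range.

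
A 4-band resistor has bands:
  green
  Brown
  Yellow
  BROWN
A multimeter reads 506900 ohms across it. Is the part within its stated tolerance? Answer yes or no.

yes

Green → 5 (first significant figure)
Brown → 1 (second significant figure)
Yellow → ×10^4 multiplier
Brown → ±1% tolerance
51 × 10000 = 510000 Ω
Allowed range: 504900 Ω to 515100 Ω.
506900 ohms lies inside that range.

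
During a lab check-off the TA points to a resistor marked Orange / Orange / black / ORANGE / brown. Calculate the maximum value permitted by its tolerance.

333300 Ω

Orange → 3 (first significant figure)
Orange → 3 (second significant figure)
Black → 0 (third significant figure)
Orange → ×10^3 multiplier
Brown → ±1% tolerance
330 × 1000 = 330000 Ω
Maximum = 330000 × (1 + 1/100) = 333300 Ω.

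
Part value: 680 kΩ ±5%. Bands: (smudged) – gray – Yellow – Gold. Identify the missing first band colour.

680000 Ω = 68 × 10^4.
The first band gives digit 6 of the significand, and 6 is blue.

blue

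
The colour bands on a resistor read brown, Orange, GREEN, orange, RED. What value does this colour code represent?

Brown → 1 (first significant figure)
Orange → 3 (second significant figure)
Green → 5 (third significant figure)
Orange → ×10^3 multiplier
135 × 1000 = 135000 Ω

135000 Ω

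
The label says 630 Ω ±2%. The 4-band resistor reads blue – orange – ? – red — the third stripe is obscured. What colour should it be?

630 Ω = 63 × 10^1.
The third band is the multiplier, 10^1, which is brown.

brown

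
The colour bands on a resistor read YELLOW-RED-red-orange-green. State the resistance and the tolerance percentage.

Yellow → 4 (first significant figure)
Red → 2 (second significant figure)
Red → 2 (third significant figure)
Orange → ×10^3 multiplier
Green → ±0.5% tolerance
422 × 1000 = 422000 Ω

422000 Ω ±0.5%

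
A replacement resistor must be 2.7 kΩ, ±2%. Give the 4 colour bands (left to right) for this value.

red, violet, red, red

2700 Ω = 27 × 10^2.
2 → red
7 → violet
Multiplier 10^2 → red.
±2% tolerance → red.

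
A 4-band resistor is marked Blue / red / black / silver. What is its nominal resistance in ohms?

Blue → 6 (first significant figure)
Red → 2 (second significant figure)
Black → ×1 multiplier
62 × 1 = 62 Ω

62 Ω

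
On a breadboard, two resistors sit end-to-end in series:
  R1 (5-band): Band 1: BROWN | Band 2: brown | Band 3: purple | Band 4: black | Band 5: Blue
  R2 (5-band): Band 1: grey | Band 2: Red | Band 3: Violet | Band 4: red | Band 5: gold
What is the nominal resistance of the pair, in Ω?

82817 Ω

R1: brown, brown, violet → 117; black ×1 → 117 Ω.
R2: grey, red, violet → 827; red ×10^2 → 82700 Ω.
Series: 117 + 82700 = 82817 Ω.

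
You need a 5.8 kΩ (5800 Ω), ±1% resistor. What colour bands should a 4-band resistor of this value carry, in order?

green, grey, red, brown

5800 Ω = 58 × 10^2.
5 → green
8 → grey
Multiplier 10^2 → red.
±1% tolerance → brown.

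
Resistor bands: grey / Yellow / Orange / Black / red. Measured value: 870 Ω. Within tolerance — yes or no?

Grey → 8 (first significant figure)
Yellow → 4 (second significant figure)
Orange → 3 (third significant figure)
Black → ×1 multiplier
Red → ±2% tolerance
843 × 1 = 843 Ω
Allowed range: 826.14 Ω to 859.86 Ω.
870 Ω lies outside that range.

no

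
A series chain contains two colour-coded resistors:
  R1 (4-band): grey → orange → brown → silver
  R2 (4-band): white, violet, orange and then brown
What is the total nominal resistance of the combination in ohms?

R1: grey, orange → 83; brown ×10 → 830 Ω.
R2: white, violet → 97; orange ×10^3 → 97000 Ω.
Series: 830 + 97000 = 97830 Ω.

97830 Ω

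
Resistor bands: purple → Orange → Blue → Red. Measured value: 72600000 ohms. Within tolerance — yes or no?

yes

Violet → 7 (first significant figure)
Orange → 3 (second significant figure)
Blue → ×10^6 multiplier
Red → ±2% tolerance
73 × 1000000 = 73000000 Ω
Allowed range: 71540000 Ω to 74460000 Ω.
72600000 ohms lies inside that range.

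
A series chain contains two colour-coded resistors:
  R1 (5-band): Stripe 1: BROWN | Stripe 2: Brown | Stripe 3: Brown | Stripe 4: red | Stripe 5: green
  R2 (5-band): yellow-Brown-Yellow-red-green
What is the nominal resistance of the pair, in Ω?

52500 Ω

R1: brown, brown, brown → 111; red ×10^2 → 11100 Ω.
R2: yellow, brown, yellow → 414; red ×10^2 → 41400 Ω.
Series: 11100 + 41400 = 52500 Ω.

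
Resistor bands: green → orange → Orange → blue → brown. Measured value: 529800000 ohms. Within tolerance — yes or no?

Green → 5 (first significant figure)
Orange → 3 (second significant figure)
Orange → 3 (third significant figure)
Blue → ×10^6 multiplier
Brown → ±1% tolerance
533 × 1000000 = 533000000 Ω
Allowed range: 527670000 Ω to 538330000 Ω.
529800000 ohms lies inside that range.

yes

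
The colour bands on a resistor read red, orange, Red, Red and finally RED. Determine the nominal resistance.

23200 Ω

Red → 2 (first significant figure)
Orange → 3 (second significant figure)
Red → 2 (third significant figure)
Red → ×10^2 multiplier
232 × 100 = 23200 Ω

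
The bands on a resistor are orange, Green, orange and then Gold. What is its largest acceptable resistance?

Orange → 3 (first significant figure)
Green → 5 (second significant figure)
Orange → ×10^3 multiplier
Gold → ±5% tolerance
35 × 1000 = 35000 Ω
Largest = 35000 × (1 + 5/100) = 36750 Ω.

36750 Ω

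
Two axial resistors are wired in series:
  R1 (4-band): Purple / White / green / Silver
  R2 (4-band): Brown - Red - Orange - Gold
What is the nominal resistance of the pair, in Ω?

7912000 Ω

R1: violet, white → 79; green ×10^5 → 7900000 Ω.
R2: brown, red → 12; orange ×10^3 → 12000 Ω.
Series: 7900000 + 12000 = 7912000 Ω.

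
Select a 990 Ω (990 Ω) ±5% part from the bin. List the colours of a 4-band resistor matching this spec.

990 Ω = 99 × 10^1.
9 → white
9 → white
Multiplier 10^1 → brown.
±5% tolerance → gold.

white, white, brown, gold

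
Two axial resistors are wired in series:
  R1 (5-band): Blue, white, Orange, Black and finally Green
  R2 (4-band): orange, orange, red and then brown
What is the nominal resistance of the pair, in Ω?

3993 Ω

R1: blue, white, orange → 693; black ×1 → 693 Ω.
R2: orange, orange → 33; red ×10^2 → 3300 Ω.
Series: 693 + 3300 = 3993 Ω.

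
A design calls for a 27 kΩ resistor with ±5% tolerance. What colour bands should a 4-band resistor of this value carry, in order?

27000 Ω = 27 × 10^3.
2 → red
7 → violet
Multiplier 10^3 → orange.
±5% tolerance → gold.

red, violet, orange, gold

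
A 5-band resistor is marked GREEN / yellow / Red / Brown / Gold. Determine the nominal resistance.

Green → 5 (first significant figure)
Yellow → 4 (second significant figure)
Red → 2 (third significant figure)
Brown → ×10 multiplier
542 × 10 = 5420 Ω

5420 Ω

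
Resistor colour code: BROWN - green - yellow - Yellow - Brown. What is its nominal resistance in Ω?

Brown → 1 (first significant figure)
Green → 5 (second significant figure)
Yellow → 4 (third significant figure)
Yellow → ×10^4 multiplier
154 × 10000 = 1540000 Ω

1540000 Ω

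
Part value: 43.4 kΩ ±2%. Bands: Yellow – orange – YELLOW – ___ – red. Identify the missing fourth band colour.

red

43400 Ω = 434 × 10^2.
The fourth band is the multiplier, 10^2, which is red.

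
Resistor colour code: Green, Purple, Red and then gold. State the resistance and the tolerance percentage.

5700 Ω ±5%

Green → 5 (first significant figure)
Violet → 7 (second significant figure)
Red → ×10^2 multiplier
Gold → ±5% tolerance
57 × 100 = 5700 Ω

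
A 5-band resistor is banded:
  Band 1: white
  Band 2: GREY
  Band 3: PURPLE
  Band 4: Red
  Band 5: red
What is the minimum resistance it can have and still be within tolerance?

96726 Ω

White → 9 (first significant figure)
Grey → 8 (second significant figure)
Violet → 7 (third significant figure)
Red → ×10^2 multiplier
Red → ±2% tolerance
987 × 100 = 98700 Ω
Minimum = 98700 × (1 − 2/100) = 96726 Ω.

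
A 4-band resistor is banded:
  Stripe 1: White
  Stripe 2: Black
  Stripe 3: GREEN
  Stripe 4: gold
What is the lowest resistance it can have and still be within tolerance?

White → 9 (first significant figure)
Black → 0 (second significant figure)
Green → ×10^5 multiplier
Gold → ±5% tolerance
90 × 100000 = 9000000 Ω
Lowest = 9000000 × (1 − 5/100) = 8550000 Ω.

8550000 Ω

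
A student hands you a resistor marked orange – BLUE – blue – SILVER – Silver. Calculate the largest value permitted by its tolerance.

Orange → 3 (first significant figure)
Blue → 6 (second significant figure)
Blue → 6 (third significant figure)
Silver → ×0.01 multiplier
Silver → ±10% tolerance
366 × 0.01 = 3.66 Ω
Largest = 3.66 × (1 + 10/100) = 4.026 Ω.

4.026 Ω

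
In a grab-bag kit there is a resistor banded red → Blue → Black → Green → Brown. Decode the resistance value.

26000000 Ω

Red → 2 (first significant figure)
Blue → 6 (second significant figure)
Black → 0 (third significant figure)
Green → ×10^5 multiplier
260 × 100000 = 26000000 Ω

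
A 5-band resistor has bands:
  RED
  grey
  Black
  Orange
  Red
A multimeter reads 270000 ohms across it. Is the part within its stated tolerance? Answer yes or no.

no

Red → 2 (first significant figure)
Grey → 8 (second significant figure)
Black → 0 (third significant figure)
Orange → ×10^3 multiplier
Red → ±2% tolerance
280 × 1000 = 280000 Ω
Allowed range: 274400 Ω to 285600 Ω.
270000 ohms lies outside that range.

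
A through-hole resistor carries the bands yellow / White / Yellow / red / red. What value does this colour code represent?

49400 Ω

Yellow → 4 (first significant figure)
White → 9 (second significant figure)
Yellow → 4 (third significant figure)
Red → ×10^2 multiplier
494 × 100 = 49400 Ω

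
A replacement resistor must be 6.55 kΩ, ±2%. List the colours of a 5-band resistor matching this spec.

blue, green, green, brown, red

6550 Ω = 655 × 10^1.
6 → blue
5 → green
5 → green
Multiplier 10^1 → brown.
±2% tolerance → red.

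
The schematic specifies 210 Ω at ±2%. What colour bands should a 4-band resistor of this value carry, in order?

red, brown, brown, red

210 Ω = 21 × 10^1.
2 → red
1 → brown
Multiplier 10^1 → brown.
±2% tolerance → red.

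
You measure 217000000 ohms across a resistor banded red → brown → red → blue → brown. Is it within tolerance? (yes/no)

no

Red → 2 (first significant figure)
Brown → 1 (second significant figure)
Red → 2 (third significant figure)
Blue → ×10^6 multiplier
Brown → ±1% tolerance
212 × 1000000 = 212000000 Ω
Allowed range: 209880000 Ω to 214120000 Ω.
217000000 ohms lies outside that range.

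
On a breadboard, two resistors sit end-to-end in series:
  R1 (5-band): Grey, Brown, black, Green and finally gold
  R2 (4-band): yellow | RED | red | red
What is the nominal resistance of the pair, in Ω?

R1: grey, brown, black → 810; green ×10^5 → 81000000 Ω.
R2: yellow, red → 42; red ×10^2 → 4200 Ω.
Series: 81000000 + 4200 = 81004200 Ω.

81004200 Ω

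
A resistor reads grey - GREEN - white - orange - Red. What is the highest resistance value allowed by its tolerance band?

Grey → 8 (first significant figure)
Green → 5 (second significant figure)
White → 9 (third significant figure)
Orange → ×10^3 multiplier
Red → ±2% tolerance
859 × 1000 = 859000 Ω
Highest = 859000 × (1 + 2/100) = 876180 Ω.

876180 Ω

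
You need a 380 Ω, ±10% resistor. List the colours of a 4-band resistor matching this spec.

orange, grey, brown, silver

380 Ω = 38 × 10^1.
3 → orange
8 → grey
Multiplier 10^1 → brown.
±10% tolerance → silver.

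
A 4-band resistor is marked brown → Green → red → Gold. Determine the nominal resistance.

Brown → 1 (first significant figure)
Green → 5 (second significant figure)
Red → ×10^2 multiplier
15 × 100 = 1500 Ω

1500 Ω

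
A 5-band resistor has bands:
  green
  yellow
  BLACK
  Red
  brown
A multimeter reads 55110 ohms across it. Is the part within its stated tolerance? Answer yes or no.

no

Green → 5 (first significant figure)
Yellow → 4 (second significant figure)
Black → 0 (third significant figure)
Red → ×10^2 multiplier
Brown → ±1% tolerance
540 × 100 = 54000 Ω
Allowed range: 53460 Ω to 54540 Ω.
55110 ohms lies outside that range.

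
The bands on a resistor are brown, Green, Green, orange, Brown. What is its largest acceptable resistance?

Brown → 1 (first significant figure)
Green → 5 (second significant figure)
Green → 5 (third significant figure)
Orange → ×10^3 multiplier
Brown → ±1% tolerance
155 × 1000 = 155000 Ω
Largest = 155000 × (1 + 1/100) = 156550 Ω.

156550 Ω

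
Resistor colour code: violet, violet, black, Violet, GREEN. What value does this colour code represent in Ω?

7700000000 Ω

Violet → 7 (first significant figure)
Violet → 7 (second significant figure)
Black → 0 (third significant figure)
Violet → ×10^7 multiplier
770 × 10000000 = 7700000000 Ω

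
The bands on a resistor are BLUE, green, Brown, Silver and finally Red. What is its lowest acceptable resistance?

6.3798 Ω

Blue → 6 (first significant figure)
Green → 5 (second significant figure)
Brown → 1 (third significant figure)
Silver → ×0.01 multiplier
Red → ±2% tolerance
651 × 0.01 = 6.51 Ω
Lowest = 6.51 × (1 − 2/100) = 6.3798 Ω.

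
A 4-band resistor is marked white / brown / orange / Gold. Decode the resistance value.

91000 Ω

White → 9 (first significant figure)
Brown → 1 (second significant figure)
Orange → ×10^3 multiplier
91 × 1000 = 91000 Ω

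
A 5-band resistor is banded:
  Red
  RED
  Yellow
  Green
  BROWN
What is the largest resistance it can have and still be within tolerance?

22624000 Ω

Red → 2 (first significant figure)
Red → 2 (second significant figure)
Yellow → 4 (third significant figure)
Green → ×10^5 multiplier
Brown → ±1% tolerance
224 × 100000 = 22400000 Ω
Largest = 22400000 × (1 + 1/100) = 22624000 Ω.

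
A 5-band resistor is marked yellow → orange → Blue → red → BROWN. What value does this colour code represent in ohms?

43600 Ω

Yellow → 4 (first significant figure)
Orange → 3 (second significant figure)
Blue → 6 (third significant figure)
Red → ×10^2 multiplier
436 × 100 = 43600 Ω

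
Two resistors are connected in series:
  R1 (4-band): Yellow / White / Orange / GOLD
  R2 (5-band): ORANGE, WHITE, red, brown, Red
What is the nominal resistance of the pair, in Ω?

R1: yellow, white → 49; orange ×10^3 → 49000 Ω.
R2: orange, white, red → 392; brown ×10 → 3920 Ω.
Series: 49000 + 3920 = 52920 Ω.

52920 Ω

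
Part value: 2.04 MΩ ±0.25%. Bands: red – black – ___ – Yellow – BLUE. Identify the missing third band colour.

2040000 Ω = 204 × 10^4.
The third band gives digit 4 of the significand, and 4 is yellow.

yellow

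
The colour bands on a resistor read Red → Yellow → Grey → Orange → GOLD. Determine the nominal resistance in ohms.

Red → 2 (first significant figure)
Yellow → 4 (second significant figure)
Grey → 8 (third significant figure)
Orange → ×10^3 multiplier
248 × 1000 = 248000 Ω

248000 Ω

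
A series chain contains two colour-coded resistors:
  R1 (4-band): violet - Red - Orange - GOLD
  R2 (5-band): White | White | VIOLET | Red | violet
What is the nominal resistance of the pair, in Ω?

171700 Ω

R1: violet, red → 72; orange ×10^3 → 72000 Ω.
R2: white, white, violet → 997; red ×10^2 → 99700 Ω.
Series: 72000 + 99700 = 171700 Ω.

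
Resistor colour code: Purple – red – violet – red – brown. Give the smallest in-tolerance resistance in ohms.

71973 Ω

Violet → 7 (first significant figure)
Red → 2 (second significant figure)
Violet → 7 (third significant figure)
Red → ×10^2 multiplier
Brown → ±1% tolerance
727 × 100 = 72700 Ω
Smallest = 72700 × (1 − 1/100) = 71973 Ω.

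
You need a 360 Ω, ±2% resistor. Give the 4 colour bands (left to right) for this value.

orange, blue, brown, red

360 Ω = 36 × 10^1.
3 → orange
6 → blue
Multiplier 10^1 → brown.
±2% tolerance → red.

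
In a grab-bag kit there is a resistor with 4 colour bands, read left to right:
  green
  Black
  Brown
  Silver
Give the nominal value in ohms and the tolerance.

500 Ω ±10%

Green → 5 (first significant figure)
Black → 0 (second significant figure)
Brown → ×10 multiplier
Silver → ±10% tolerance
50 × 10 = 500 Ω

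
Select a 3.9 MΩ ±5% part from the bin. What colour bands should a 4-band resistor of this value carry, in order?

orange, white, green, gold

3900000 Ω = 39 × 10^5.
3 → orange
9 → white
Multiplier 10^5 → green.
±5% tolerance → gold.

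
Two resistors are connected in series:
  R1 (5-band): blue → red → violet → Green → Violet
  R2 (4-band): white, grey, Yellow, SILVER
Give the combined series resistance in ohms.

63680000 Ω

R1: blue, red, violet → 627; green ×10^5 → 62700000 Ω.
R2: white, grey → 98; yellow ×10^4 → 980000 Ω.
Series: 62700000 + 980000 = 63680000 Ω.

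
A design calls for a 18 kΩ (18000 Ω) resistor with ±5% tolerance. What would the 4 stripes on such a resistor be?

brown, grey, orange, gold

18000 Ω = 18 × 10^3.
1 → brown
8 → grey
Multiplier 10^3 → orange.
±5% tolerance → gold.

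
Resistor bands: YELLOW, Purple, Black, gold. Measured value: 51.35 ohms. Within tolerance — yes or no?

Yellow → 4 (first significant figure)
Violet → 7 (second significant figure)
Black → ×1 multiplier
Gold → ±5% tolerance
47 × 1 = 47 Ω
Allowed range: 44.65 Ω to 49.35 Ω.
51.35 ohms lies outside that range.

no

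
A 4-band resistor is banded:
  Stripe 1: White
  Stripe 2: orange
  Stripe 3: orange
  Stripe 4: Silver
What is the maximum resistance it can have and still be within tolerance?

102300 Ω

White → 9 (first significant figure)
Orange → 3 (second significant figure)
Orange → ×10^3 multiplier
Silver → ±10% tolerance
93 × 1000 = 93000 Ω
Maximum = 93000 × (1 + 10/100) = 102300 Ω.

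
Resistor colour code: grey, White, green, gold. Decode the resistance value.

8900000 Ω

Grey → 8 (first significant figure)
White → 9 (second significant figure)
Green → ×10^5 multiplier
89 × 100000 = 8900000 Ω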